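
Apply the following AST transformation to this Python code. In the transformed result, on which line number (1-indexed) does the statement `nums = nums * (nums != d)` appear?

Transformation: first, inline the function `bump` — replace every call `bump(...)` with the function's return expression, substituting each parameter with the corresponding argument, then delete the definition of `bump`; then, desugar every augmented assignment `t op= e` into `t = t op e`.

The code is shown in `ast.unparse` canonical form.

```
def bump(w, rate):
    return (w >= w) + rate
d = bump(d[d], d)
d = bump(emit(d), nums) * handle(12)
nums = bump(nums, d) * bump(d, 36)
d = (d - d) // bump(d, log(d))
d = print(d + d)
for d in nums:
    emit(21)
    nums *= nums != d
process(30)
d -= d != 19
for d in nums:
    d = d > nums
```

Transformed code:
d = (d[d] >= d[d]) + d
d = ((emit(d) >= emit(d)) + nums) * handle(12)
nums = ((nums >= nums) + d) * ((d >= d) + 36)
d = (d - d) // ((d >= d) + log(d))
d = print(d + d)
for d in nums:
    emit(21)
    nums = nums * (nums != d)
process(30)
d = d - (d != 19)
for d in nums:
    d = d > nums

8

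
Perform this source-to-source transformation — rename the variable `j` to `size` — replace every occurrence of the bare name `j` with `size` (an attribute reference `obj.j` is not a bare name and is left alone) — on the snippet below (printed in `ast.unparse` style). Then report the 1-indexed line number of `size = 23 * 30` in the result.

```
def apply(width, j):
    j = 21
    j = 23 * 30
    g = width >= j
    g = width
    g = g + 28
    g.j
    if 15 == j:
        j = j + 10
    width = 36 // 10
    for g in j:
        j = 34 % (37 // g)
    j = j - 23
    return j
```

3

Transformed code:
def apply(width, size):
    size = 21
    size = 23 * 30
    g = width >= size
    g = width
    g = g + 28
    g.j
    if 15 == size:
        size = size + 10
    width = 36 // 10
    for g in size:
        size = 34 % (37 // g)
    size = size - 23
    return size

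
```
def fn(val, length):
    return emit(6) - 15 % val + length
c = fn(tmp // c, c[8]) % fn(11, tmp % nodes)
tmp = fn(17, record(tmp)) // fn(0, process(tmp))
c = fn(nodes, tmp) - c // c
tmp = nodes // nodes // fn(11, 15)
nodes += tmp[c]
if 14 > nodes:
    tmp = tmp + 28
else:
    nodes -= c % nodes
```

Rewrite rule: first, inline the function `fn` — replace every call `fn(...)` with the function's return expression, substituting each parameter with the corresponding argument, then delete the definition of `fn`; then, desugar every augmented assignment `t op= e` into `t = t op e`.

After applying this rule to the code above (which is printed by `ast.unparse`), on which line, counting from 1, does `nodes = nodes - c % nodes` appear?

9

Transformed code:
c = (emit(6) - 15 % (tmp // c) + c[8]) % (emit(6) - 15 % 11 + tmp % nodes)
tmp = (emit(6) - 15 % 17 + record(tmp)) // (emit(6) - 15 % 0 + process(tmp))
c = emit(6) - 15 % nodes + tmp - c // c
tmp = nodes // nodes // (emit(6) - 15 % 11 + 15)
nodes = nodes + tmp[c]
if 14 > nodes:
    tmp = tmp + 28
else:
    nodes = nodes - c % nodes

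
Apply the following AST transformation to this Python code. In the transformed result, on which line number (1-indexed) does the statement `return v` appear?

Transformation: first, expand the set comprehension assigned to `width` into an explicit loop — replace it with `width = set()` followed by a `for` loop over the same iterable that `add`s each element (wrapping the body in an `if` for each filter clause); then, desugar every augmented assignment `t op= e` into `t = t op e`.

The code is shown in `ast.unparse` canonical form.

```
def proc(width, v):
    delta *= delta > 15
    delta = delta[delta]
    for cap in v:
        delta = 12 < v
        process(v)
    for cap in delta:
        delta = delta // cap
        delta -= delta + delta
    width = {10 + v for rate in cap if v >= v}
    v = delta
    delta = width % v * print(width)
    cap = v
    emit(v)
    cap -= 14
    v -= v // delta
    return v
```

20

Transformed code:
def proc(width, v):
    delta = delta * (delta > 15)
    delta = delta[delta]
    for cap in v:
        delta = 12 < v
        process(v)
    for cap in delta:
        delta = delta // cap
        delta = delta - (delta + delta)
    width = set()
    for rate in cap:
        if v >= v:
            width.add(10 + v)
    v = delta
    delta = width % v * print(width)
    cap = v
    emit(v)
    cap = cap - 14
    v = v - v // delta
    return v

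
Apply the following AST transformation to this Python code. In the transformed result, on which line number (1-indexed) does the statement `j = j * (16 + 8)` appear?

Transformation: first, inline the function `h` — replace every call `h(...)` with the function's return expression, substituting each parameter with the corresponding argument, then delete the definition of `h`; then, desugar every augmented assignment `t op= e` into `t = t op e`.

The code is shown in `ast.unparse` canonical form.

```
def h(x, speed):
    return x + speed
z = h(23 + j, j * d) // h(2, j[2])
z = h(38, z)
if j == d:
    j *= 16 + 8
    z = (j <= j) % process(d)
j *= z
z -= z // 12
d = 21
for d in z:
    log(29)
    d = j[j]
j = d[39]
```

Transformed code:
z = (23 + j + j * d) // (2 + j[2])
z = 38 + z
if j == d:
    j = j * (16 + 8)
    z = (j <= j) % process(d)
j = j * z
z = z - z // 12
d = 21
for d in z:
    log(29)
    d = j[j]
j = d[39]

4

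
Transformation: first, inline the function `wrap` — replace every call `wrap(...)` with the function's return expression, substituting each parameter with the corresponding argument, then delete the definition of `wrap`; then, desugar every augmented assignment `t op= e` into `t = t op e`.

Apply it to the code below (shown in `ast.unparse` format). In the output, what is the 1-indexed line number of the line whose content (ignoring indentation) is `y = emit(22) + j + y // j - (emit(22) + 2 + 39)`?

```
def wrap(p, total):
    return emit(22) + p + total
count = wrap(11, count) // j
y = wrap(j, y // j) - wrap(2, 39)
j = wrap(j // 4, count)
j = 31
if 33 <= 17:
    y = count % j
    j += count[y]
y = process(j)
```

Transformed code:
count = (emit(22) + 11 + count) // j
y = emit(22) + j + y // j - (emit(22) + 2 + 39)
j = emit(22) + j // 4 + count
j = 31
if 33 <= 17:
    y = count % j
    j = j + count[y]
y = process(j)

2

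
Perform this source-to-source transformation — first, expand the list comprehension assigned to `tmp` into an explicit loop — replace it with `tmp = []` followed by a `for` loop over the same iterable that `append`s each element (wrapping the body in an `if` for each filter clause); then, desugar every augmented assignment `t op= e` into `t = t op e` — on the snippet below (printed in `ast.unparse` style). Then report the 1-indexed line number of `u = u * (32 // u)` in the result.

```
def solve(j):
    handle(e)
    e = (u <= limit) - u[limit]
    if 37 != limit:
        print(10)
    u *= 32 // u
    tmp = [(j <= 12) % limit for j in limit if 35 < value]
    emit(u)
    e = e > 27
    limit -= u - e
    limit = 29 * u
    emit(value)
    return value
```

Transformed code:
def solve(j):
    handle(e)
    e = (u <= limit) - u[limit]
    if 37 != limit:
        print(10)
    u = u * (32 // u)
    tmp = []
    for j in limit:
        if 35 < value:
            tmp.append((j <= 12) % limit)
    emit(u)
    e = e > 27
    limit = limit - (u - e)
    limit = 29 * u
    emit(value)
    return value

6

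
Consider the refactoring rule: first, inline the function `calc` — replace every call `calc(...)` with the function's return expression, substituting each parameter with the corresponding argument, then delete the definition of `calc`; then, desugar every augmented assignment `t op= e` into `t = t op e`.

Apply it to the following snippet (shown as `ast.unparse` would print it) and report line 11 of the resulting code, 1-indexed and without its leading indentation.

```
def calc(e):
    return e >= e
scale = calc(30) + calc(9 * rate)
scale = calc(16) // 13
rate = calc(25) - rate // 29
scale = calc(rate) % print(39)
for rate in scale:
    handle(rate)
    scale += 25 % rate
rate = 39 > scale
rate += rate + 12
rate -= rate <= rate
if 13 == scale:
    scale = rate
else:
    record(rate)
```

Transformed code:
scale = (30 >= 30) + (9 * rate >= 9 * rate)
scale = (16 >= 16) // 13
rate = (25 >= 25) - rate // 29
scale = (rate >= rate) % print(39)
for rate in scale:
    handle(rate)
    scale = scale + 25 % rate
rate = 39 > scale
rate = rate + (rate + 12)
rate = rate - (rate <= rate)
if 13 == scale:
    scale = rate
else:
    record(rate)

if 13 == scale:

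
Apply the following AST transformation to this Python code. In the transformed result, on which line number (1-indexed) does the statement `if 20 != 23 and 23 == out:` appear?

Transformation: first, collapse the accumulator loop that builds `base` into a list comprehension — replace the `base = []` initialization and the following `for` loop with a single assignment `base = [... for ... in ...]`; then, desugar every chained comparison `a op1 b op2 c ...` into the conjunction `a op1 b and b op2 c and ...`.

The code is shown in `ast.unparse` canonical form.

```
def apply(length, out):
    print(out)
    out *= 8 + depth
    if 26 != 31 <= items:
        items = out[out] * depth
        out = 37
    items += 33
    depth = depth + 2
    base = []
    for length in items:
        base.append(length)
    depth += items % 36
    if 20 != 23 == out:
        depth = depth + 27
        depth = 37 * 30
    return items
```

11

Transformed code:
def apply(length, out):
    print(out)
    out *= 8 + depth
    if 26 != 31 and 31 <= items:
        items = out[out] * depth
        out = 37
    items += 33
    depth = depth + 2
    base = [length for length in items]
    depth += items % 36
    if 20 != 23 and 23 == out:
        depth = depth + 27
        depth = 37 * 30
    return items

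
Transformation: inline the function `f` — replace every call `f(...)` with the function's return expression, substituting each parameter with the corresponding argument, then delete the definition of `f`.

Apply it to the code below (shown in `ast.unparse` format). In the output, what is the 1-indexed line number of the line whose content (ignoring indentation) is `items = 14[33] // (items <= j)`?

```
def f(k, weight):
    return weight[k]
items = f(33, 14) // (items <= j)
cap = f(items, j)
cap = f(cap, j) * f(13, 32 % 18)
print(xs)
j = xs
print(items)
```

1

Transformed code:
items = 14[33] // (items <= j)
cap = j[items]
cap = j[cap] * (32 % 18)[13]
print(xs)
j = xs
print(items)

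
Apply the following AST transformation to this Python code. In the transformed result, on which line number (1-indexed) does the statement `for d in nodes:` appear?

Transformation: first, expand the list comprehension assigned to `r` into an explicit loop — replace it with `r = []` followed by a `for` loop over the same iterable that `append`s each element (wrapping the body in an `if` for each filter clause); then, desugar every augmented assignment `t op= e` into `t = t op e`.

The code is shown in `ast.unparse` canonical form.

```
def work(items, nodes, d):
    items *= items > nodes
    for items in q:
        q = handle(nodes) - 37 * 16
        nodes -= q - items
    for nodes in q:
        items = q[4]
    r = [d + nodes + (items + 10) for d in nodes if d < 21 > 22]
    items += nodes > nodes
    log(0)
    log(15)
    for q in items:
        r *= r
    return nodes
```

9

Transformed code:
def work(items, nodes, d):
    items = items * (items > nodes)
    for items in q:
        q = handle(nodes) - 37 * 16
        nodes = nodes - (q - items)
    for nodes in q:
        items = q[4]
    r = []
    for d in nodes:
        if d < 21 > 22:
            r.append(d + nodes + (items + 10))
    items = items + (nodes > nodes)
    log(0)
    log(15)
    for q in items:
        r = r * r
    return nodes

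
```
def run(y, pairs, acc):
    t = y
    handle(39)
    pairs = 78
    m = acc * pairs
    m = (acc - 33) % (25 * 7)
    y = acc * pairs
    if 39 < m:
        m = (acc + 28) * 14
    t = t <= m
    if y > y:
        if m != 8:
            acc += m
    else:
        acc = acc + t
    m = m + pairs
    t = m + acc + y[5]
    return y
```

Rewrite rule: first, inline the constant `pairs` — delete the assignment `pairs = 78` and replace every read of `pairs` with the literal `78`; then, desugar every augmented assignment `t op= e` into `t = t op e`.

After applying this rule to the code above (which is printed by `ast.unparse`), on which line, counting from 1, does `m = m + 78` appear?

Transformed code:
def run(y, pairs, acc):
    t = y
    handle(39)
    m = acc * 78
    m = (acc - 33) % (25 * 7)
    y = acc * 78
    if 39 < m:
        m = (acc + 28) * 14
    t = t <= m
    if y > y:
        if m != 8:
            acc = acc + m
    else:
        acc = acc + t
    m = m + 78
    t = m + acc + y[5]
    return y

15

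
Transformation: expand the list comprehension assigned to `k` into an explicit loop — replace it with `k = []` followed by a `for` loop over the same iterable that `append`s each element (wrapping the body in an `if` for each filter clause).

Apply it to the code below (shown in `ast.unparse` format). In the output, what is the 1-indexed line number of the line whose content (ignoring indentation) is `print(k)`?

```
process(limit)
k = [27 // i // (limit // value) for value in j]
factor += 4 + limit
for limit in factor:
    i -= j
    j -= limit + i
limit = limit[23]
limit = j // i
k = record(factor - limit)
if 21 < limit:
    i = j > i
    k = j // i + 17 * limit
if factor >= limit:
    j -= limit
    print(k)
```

Transformed code:
process(limit)
k = []
for value in j:
    k.append(27 // i // (limit // value))
factor += 4 + limit
for limit in factor:
    i -= j
    j -= limit + i
limit = limit[23]
limit = j // i
k = record(factor - limit)
if 21 < limit:
    i = j > i
    k = j // i + 17 * limit
if factor >= limit:
    j -= limit
    print(k)

17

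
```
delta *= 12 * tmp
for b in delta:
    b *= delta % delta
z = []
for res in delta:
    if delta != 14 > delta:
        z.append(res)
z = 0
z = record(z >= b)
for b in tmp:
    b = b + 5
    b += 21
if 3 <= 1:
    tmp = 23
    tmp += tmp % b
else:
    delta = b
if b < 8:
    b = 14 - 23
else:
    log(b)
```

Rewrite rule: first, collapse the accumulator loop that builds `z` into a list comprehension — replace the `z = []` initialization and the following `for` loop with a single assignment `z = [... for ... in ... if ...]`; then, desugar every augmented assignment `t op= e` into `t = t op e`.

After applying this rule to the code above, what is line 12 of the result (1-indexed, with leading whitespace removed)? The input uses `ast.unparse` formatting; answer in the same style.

tmp = tmp + tmp % b

Transformed code:
delta = delta * (12 * tmp)
for b in delta:
    b = b * (delta % delta)
z = [res for res in delta if delta != 14 > delta]
z = 0
z = record(z >= b)
for b in tmp:
    b = b + 5
    b = b + 21
if 3 <= 1:
    tmp = 23
    tmp = tmp + tmp % b
else:
    delta = b
if b < 8:
    b = 14 - 23
else:
    log(b)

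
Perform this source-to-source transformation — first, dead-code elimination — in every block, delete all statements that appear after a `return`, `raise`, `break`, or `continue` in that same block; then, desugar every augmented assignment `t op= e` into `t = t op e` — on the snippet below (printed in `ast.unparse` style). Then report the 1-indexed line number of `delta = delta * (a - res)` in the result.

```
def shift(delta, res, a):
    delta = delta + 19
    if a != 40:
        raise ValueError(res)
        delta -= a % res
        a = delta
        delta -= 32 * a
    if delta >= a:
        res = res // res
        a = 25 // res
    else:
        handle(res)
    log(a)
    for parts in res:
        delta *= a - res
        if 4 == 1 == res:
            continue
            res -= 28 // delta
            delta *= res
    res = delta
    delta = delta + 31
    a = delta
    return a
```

12

Transformed code:
def shift(delta, res, a):
    delta = delta + 19
    if a != 40:
        raise ValueError(res)
    if delta >= a:
        res = res // res
        a = 25 // res
    else:
        handle(res)
    log(a)
    for parts in res:
        delta = delta * (a - res)
        if 4 == 1 == res:
            continue
    res = delta
    delta = delta + 31
    a = delta
    return a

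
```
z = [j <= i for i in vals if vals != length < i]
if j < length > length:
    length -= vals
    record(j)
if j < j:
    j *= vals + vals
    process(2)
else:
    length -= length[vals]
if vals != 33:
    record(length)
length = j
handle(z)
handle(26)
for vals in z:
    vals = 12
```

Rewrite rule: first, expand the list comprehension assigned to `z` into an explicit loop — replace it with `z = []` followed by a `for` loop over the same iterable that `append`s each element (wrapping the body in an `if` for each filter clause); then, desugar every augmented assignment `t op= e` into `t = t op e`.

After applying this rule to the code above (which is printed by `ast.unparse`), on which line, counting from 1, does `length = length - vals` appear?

6

Transformed code:
z = []
for i in vals:
    if vals != length < i:
        z.append(j <= i)
if j < length > length:
    length = length - vals
    record(j)
if j < j:
    j = j * (vals + vals)
    process(2)
else:
    length = length - length[vals]
if vals != 33:
    record(length)
length = j
handle(z)
handle(26)
for vals in z:
    vals = 12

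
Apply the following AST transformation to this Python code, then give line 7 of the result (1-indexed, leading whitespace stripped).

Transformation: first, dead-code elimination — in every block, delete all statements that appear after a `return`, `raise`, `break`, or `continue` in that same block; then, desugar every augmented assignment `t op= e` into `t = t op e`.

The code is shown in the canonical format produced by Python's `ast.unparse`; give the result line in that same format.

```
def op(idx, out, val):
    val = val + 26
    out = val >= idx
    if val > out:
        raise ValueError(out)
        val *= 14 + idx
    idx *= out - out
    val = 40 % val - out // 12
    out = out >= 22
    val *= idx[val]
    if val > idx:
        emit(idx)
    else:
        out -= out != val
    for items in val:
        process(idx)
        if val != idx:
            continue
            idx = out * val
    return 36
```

Transformed code:
def op(idx, out, val):
    val = val + 26
    out = val >= idx
    if val > out:
        raise ValueError(out)
    idx = idx * (out - out)
    val = 40 % val - out // 12
    out = out >= 22
    val = val * idx[val]
    if val > idx:
        emit(idx)
    else:
        out = out - (out != val)
    for items in val:
        process(idx)
        if val != idx:
            continue
    return 36

val = 40 % val - out // 12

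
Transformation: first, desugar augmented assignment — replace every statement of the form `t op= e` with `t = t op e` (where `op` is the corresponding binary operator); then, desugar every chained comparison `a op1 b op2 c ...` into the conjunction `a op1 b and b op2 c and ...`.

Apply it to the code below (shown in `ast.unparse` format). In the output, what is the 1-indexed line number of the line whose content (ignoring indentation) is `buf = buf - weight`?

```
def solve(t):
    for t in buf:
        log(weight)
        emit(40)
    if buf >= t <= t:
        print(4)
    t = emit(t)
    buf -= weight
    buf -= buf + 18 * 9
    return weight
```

Transformed code:
def solve(t):
    for t in buf:
        log(weight)
        emit(40)
    if buf >= t and t <= t:
        print(4)
    t = emit(t)
    buf = buf - weight
    buf = buf - (buf + 18 * 9)
    return weight

8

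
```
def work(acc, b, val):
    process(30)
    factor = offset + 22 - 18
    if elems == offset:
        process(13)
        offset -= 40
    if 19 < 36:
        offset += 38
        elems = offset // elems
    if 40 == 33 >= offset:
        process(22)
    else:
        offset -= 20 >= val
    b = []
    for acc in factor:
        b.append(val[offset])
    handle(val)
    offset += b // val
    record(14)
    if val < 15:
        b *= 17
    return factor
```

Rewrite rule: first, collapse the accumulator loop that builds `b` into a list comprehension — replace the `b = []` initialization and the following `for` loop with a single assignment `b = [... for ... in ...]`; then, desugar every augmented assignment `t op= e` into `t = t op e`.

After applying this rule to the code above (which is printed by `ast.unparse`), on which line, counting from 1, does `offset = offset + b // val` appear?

Transformed code:
def work(acc, b, val):
    process(30)
    factor = offset + 22 - 18
    if elems == offset:
        process(13)
        offset = offset - 40
    if 19 < 36:
        offset = offset + 38
        elems = offset // elems
    if 40 == 33 >= offset:
        process(22)
    else:
        offset = offset - (20 >= val)
    b = [val[offset] for acc in factor]
    handle(val)
    offset = offset + b // val
    record(14)
    if val < 15:
        b = b * 17
    return factor

16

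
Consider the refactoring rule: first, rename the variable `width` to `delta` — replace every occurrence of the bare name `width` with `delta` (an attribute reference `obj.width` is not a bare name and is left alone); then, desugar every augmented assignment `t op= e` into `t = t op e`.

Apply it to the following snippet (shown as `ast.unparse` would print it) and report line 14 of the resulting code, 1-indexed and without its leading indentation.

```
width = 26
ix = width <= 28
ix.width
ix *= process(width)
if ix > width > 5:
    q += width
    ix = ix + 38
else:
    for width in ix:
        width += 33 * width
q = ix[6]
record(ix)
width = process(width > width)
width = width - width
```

Transformed code:
delta = 26
ix = delta <= 28
ix.width
ix = ix * process(delta)
if ix > delta > 5:
    q = q + delta
    ix = ix + 38
else:
    for delta in ix:
        delta = delta + 33 * delta
q = ix[6]
record(ix)
delta = process(delta > delta)
delta = delta - delta

delta = delta - delta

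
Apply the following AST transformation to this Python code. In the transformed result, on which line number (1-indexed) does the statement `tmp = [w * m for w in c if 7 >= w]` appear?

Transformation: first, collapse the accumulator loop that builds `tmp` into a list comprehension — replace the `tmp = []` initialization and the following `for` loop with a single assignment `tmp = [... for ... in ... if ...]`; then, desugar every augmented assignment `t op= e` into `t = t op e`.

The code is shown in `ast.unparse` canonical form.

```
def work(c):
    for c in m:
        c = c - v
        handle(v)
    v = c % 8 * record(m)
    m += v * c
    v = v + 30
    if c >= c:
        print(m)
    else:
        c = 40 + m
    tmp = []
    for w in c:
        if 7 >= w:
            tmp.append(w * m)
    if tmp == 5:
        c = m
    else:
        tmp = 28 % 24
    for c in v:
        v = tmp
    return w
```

12

Transformed code:
def work(c):
    for c in m:
        c = c - v
        handle(v)
    v = c % 8 * record(m)
    m = m + v * c
    v = v + 30
    if c >= c:
        print(m)
    else:
        c = 40 + m
    tmp = [w * m for w in c if 7 >= w]
    if tmp == 5:
        c = m
    else:
        tmp = 28 % 24
    for c in v:
        v = tmp
    return w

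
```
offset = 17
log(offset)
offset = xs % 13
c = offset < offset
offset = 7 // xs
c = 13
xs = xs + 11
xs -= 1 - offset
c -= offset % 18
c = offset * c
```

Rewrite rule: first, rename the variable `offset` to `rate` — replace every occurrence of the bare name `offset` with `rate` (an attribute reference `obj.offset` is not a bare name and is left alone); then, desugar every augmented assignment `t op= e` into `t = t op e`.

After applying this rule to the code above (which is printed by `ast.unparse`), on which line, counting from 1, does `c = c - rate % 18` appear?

Transformed code:
rate = 17
log(rate)
rate = xs % 13
c = rate < rate
rate = 7 // xs
c = 13
xs = xs + 11
xs = xs - (1 - rate)
c = c - rate % 18
c = rate * c

9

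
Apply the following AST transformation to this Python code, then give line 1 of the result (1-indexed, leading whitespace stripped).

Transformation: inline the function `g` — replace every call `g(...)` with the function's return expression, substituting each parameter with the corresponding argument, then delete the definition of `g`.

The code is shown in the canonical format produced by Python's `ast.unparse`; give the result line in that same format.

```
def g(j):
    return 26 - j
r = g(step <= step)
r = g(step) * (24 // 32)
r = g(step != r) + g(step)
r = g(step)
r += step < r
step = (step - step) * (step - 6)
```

r = 26 - (step <= step)

Transformed code:
r = 26 - (step <= step)
r = (26 - step) * (24 // 32)
r = 26 - (step != r) + (26 - step)
r = 26 - step
r += step < r
step = (step - step) * (step - 6)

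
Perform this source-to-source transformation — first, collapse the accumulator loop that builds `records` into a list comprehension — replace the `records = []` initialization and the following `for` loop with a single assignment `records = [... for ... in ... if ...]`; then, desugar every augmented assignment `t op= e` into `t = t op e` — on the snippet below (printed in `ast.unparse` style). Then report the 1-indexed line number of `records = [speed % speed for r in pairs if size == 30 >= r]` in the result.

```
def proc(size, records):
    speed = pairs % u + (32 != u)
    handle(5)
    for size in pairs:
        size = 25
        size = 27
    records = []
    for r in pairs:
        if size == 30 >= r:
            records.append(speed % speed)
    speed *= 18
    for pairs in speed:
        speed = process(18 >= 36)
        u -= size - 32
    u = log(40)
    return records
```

7

Transformed code:
def proc(size, records):
    speed = pairs % u + (32 != u)
    handle(5)
    for size in pairs:
        size = 25
        size = 27
    records = [speed % speed for r in pairs if size == 30 >= r]
    speed = speed * 18
    for pairs in speed:
        speed = process(18 >= 36)
        u = u - (size - 32)
    u = log(40)
    return records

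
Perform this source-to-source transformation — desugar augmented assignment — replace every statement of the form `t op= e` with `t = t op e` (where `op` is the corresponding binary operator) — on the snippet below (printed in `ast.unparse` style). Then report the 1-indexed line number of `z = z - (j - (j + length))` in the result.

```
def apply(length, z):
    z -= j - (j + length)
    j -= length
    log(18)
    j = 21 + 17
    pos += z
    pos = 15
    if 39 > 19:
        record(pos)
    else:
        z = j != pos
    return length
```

Transformed code:
def apply(length, z):
    z = z - (j - (j + length))
    j = j - length
    log(18)
    j = 21 + 17
    pos = pos + z
    pos = 15
    if 39 > 19:
        record(pos)
    else:
        z = j != pos
    return length

2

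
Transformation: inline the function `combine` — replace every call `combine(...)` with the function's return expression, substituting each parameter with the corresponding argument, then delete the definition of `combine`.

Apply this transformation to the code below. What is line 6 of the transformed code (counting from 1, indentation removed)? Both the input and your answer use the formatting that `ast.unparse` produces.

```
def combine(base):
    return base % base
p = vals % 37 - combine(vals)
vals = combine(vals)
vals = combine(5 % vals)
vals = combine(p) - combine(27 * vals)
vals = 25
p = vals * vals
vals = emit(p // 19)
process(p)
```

Transformed code:
p = vals % 37 - vals % vals
vals = vals % vals
vals = 5 % vals % (5 % vals)
vals = p % p - 27 * vals % (27 * vals)
vals = 25
p = vals * vals
vals = emit(p // 19)
process(p)

p = vals * vals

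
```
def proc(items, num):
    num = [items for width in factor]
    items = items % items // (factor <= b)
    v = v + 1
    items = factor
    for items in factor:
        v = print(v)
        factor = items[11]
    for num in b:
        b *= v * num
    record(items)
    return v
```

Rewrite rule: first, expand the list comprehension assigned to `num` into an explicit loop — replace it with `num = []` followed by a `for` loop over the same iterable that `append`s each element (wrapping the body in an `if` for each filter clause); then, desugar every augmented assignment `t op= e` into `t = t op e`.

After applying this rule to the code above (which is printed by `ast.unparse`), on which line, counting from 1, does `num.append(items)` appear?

Transformed code:
def proc(items, num):
    num = []
    for width in factor:
        num.append(items)
    items = items % items // (factor <= b)
    v = v + 1
    items = factor
    for items in factor:
        v = print(v)
        factor = items[11]
    for num in b:
        b = b * (v * num)
    record(items)
    return v

4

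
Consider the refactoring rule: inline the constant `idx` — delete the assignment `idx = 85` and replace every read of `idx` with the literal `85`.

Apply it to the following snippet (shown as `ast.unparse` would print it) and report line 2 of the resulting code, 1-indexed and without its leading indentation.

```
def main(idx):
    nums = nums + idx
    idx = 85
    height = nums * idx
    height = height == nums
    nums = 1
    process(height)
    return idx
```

Transformed code:
def main(idx):
    nums = nums + 85
    height = nums * 85
    height = height == nums
    nums = 1
    process(height)
    return 85

nums = nums + 85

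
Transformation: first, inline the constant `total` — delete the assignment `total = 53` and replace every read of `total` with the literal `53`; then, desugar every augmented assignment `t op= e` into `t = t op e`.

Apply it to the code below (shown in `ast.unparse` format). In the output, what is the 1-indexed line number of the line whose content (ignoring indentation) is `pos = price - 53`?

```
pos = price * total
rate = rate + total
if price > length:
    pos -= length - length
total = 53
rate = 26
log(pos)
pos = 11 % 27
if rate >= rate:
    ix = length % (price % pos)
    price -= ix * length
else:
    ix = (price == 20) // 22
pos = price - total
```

Transformed code:
pos = price * 53
rate = rate + 53
if price > length:
    pos = pos - (length - length)
rate = 26
log(pos)
pos = 11 % 27
if rate >= rate:
    ix = length % (price % pos)
    price = price - ix * length
else:
    ix = (price == 20) // 22
pos = price - 53

13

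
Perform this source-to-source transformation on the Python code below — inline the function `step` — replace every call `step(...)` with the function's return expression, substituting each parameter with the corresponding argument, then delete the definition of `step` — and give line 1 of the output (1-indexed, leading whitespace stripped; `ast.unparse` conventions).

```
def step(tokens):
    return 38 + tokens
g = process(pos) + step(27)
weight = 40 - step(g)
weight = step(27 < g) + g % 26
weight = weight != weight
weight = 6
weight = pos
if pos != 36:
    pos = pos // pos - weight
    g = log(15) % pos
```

g = process(pos) + (38 + 27)

Transformed code:
g = process(pos) + (38 + 27)
weight = 40 - (38 + g)
weight = 38 + (27 < g) + g % 26
weight = weight != weight
weight = 6
weight = pos
if pos != 36:
    pos = pos // pos - weight
    g = log(15) % pos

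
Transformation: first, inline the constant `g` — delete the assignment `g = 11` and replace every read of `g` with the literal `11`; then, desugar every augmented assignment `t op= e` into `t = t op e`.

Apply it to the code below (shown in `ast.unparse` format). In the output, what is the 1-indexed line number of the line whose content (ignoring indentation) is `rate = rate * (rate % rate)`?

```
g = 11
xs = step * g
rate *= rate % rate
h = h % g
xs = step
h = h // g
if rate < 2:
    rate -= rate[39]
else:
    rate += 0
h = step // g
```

2

Transformed code:
xs = step * 11
rate = rate * (rate % rate)
h = h % 11
xs = step
h = h // 11
if rate < 2:
    rate = rate - rate[39]
else:
    rate = rate + 0
h = step // 11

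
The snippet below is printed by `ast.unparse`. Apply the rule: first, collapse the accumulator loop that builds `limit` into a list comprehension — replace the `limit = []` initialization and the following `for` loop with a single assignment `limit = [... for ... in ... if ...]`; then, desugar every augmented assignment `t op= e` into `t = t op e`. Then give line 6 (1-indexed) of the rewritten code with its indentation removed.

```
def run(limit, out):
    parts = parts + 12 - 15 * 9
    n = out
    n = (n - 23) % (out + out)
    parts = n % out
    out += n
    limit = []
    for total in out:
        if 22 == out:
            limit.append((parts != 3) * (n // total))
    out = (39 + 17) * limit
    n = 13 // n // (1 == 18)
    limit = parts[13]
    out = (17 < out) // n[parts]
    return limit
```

out = out + n

Transformed code:
def run(limit, out):
    parts = parts + 12 - 15 * 9
    n = out
    n = (n - 23) % (out + out)
    parts = n % out
    out = out + n
    limit = [(parts != 3) * (n // total) for total in out if 22 == out]
    out = (39 + 17) * limit
    n = 13 // n // (1 == 18)
    limit = parts[13]
    out = (17 < out) // n[parts]
    return limit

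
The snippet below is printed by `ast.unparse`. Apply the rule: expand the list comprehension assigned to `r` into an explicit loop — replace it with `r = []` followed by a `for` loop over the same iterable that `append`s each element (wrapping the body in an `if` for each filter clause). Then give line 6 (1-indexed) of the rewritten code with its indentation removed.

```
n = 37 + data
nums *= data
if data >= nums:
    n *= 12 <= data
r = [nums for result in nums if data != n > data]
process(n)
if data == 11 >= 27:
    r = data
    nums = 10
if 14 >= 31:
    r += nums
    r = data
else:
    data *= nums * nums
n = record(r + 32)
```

Transformed code:
n = 37 + data
nums *= data
if data >= nums:
    n *= 12 <= data
r = []
for result in nums:
    if data != n > data:
        r.append(nums)
process(n)
if data == 11 >= 27:
    r = data
    nums = 10
if 14 >= 31:
    r += nums
    r = data
else:
    data *= nums * nums
n = record(r + 32)

for result in nums:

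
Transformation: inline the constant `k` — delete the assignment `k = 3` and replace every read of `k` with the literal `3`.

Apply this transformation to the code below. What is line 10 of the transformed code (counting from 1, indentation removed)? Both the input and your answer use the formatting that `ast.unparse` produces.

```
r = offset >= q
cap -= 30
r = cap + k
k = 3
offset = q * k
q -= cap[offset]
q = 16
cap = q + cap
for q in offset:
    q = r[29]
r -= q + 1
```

r -= q + 1

Transformed code:
r = offset >= q
cap -= 30
r = cap + 3
offset = q * 3
q -= cap[offset]
q = 16
cap = q + cap
for q in offset:
    q = r[29]
r -= q + 1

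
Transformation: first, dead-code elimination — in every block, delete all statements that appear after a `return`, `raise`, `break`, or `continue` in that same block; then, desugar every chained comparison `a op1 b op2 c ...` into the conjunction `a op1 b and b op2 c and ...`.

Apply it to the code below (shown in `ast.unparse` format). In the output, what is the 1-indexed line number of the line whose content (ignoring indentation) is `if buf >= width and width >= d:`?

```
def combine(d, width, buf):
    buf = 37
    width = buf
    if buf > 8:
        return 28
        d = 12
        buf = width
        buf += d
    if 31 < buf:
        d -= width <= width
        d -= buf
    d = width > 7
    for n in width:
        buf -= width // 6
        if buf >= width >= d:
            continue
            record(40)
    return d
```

12

Transformed code:
def combine(d, width, buf):
    buf = 37
    width = buf
    if buf > 8:
        return 28
    if 31 < buf:
        d -= width <= width
        d -= buf
    d = width > 7
    for n in width:
        buf -= width // 6
        if buf >= width and width >= d:
            continue
    return d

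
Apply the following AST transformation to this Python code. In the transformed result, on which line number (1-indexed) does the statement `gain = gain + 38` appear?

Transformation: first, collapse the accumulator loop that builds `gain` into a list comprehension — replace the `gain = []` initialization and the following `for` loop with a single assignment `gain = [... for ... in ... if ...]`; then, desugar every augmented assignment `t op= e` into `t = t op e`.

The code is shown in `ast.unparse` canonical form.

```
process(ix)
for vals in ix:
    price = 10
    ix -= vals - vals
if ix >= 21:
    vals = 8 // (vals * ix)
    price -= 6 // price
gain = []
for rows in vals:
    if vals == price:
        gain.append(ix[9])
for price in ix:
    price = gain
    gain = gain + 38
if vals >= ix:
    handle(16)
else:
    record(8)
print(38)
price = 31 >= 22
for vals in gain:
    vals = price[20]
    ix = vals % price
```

Transformed code:
process(ix)
for vals in ix:
    price = 10
    ix = ix - (vals - vals)
if ix >= 21:
    vals = 8 // (vals * ix)
    price = price - 6 // price
gain = [ix[9] for rows in vals if vals == price]
for price in ix:
    price = gain
    gain = gain + 38
if vals >= ix:
    handle(16)
else:
    record(8)
print(38)
price = 31 >= 22
for vals in gain:
    vals = price[20]
    ix = vals % price

11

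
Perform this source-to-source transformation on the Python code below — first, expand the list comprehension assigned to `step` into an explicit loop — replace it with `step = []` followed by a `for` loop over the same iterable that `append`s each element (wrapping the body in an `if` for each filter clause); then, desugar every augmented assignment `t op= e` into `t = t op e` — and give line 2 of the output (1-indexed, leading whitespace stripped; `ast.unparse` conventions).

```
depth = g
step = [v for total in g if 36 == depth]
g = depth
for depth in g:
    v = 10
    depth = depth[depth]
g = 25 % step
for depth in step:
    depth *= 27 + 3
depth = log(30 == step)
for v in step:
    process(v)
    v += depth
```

step = []

Transformed code:
depth = g
step = []
for total in g:
    if 36 == depth:
        step.append(v)
g = depth
for depth in g:
    v = 10
    depth = depth[depth]
g = 25 % step
for depth in step:
    depth = depth * (27 + 3)
depth = log(30 == step)
for v in step:
    process(v)
    v = v + depth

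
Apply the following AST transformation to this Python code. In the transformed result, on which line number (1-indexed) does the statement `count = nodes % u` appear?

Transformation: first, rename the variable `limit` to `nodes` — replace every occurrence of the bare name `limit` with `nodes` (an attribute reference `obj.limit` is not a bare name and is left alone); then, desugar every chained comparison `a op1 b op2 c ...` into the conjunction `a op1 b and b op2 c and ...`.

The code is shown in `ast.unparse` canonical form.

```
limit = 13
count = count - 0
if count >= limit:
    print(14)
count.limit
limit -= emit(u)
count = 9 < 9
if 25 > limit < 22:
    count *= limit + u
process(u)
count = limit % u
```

Transformed code:
nodes = 13
count = count - 0
if count >= nodes:
    print(14)
count.limit
nodes -= emit(u)
count = 9 < 9
if 25 > nodes and nodes < 22:
    count *= nodes + u
process(u)
count = nodes % u

11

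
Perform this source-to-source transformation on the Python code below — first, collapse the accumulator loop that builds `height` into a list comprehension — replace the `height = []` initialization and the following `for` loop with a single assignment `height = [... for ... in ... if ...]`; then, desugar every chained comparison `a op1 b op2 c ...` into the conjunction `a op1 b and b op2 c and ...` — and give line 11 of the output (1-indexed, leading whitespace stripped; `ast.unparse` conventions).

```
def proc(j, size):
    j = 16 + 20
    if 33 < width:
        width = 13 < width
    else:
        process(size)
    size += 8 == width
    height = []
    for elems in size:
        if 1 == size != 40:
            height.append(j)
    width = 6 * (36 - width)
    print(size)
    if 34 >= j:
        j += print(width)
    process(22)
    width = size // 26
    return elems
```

if 34 >= j:

Transformed code:
def proc(j, size):
    j = 16 + 20
    if 33 < width:
        width = 13 < width
    else:
        process(size)
    size += 8 == width
    height = [j for elems in size if 1 == size and size != 40]
    width = 6 * (36 - width)
    print(size)
    if 34 >= j:
        j += print(width)
    process(22)
    width = size // 26
    return elems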